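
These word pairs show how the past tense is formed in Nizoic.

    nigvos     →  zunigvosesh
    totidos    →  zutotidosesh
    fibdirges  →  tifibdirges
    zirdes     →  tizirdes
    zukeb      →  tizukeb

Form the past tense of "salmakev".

tisalmakev

nigvos and fibdirges both end in -s yet inflect differently (zunigvosesh, tifibdirges), so the final letter is not what conditions the rule; the last vowel is.
"salmakev" has last vowel 'e'. The stems whose last vowel is 'e' (fibdirges → tifibdirges, zirdes → tizirdes, zukeb → tizukeb) add the prefix ti-.
The other pattern: stems whose last vowel is 'o' add zu- … -esh around the stem.
So salmakev → tisalmakev.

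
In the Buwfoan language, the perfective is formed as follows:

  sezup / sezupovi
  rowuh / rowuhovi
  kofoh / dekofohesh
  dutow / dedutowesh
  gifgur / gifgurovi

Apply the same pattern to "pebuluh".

"pebuluh" has last vowel 'u'. The stems whose last vowel is 'u' (sezup → sezupovi, gifgur → gifgurovi, rowuh → rowuhovi) add -ovi.
The other pattern: stems whose last vowel is 'o' add de- … -esh around the stem.
So pebuluh → pebuluhovi.

pebuluhovi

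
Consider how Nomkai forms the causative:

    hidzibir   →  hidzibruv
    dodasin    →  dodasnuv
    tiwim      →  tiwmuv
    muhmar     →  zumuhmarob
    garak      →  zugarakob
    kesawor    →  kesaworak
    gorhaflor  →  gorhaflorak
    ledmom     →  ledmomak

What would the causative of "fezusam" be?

zufezusamob

"fezusam" has last vowel 'a'. The stems whose last vowel is 'a' (muhmar → zumuhmarob, garak → zugarakob) add zu- … -ob around the stem.
So fezusam → zufezusamob.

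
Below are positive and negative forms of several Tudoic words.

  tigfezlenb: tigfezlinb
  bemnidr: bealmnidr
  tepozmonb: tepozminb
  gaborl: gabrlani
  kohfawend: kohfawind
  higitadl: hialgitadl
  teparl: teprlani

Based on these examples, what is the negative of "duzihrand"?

duzihrind

"duzihrand" has second-to-last letter 'n'. The stems whose second-to-last letter is 'n' (tigfezlenb → tigfezlinb, kohfawend → kohfawind, tepozmonb → tepozminb) change the last vowel to 'i'.
So duzihrand → duzihrind.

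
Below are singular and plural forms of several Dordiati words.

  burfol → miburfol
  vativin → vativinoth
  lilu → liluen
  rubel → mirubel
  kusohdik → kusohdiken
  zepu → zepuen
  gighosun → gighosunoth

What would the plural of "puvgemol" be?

gighosun and zepu both have last vowel 'u' yet inflect differently (gighosunoth, zepuen), so the last vowel is not what conditions the rule; the final letter is.
"puvgemol" ends in -l. The stems ending in -l (burfol → miburfol, rubel → mirubel) add the prefix mi-.
So puvgemol → mipuvgemol.

mipuvgemol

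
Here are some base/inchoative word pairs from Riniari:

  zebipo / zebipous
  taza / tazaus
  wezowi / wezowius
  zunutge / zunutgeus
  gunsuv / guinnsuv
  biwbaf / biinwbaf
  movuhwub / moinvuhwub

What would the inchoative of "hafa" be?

"hafa" ends in a vowel. The stems ending in a vowel (zebipo → zebipous, taza → tazaus, wezowi → wezowius) add -us.
The other pattern: stems ending in a consonant insert -in- after the first vowel.
So hafa → hafaus.

hafaus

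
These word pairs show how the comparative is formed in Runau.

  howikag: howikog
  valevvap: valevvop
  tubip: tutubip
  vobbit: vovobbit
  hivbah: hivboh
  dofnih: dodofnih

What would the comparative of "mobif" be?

momobif

"mobif" has last vowel 'i'. The stems whose last vowel is 'i' (tubip → tutubip, dofnih → dodofnih, vobbit → vovobbit) repeat the first consonant+vowel as a prefix.
The other pattern: stems whose last vowel is 'a' change the last vowel to 'o'.
So mobif → momobif.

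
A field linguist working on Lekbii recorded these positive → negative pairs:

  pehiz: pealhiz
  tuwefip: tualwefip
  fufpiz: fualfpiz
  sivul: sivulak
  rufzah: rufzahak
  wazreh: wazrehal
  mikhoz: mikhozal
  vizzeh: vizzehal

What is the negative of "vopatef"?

vopatefal

rufzah and wazreh both end in -h yet inflect differently (rufzahak, wazrehal), so the final letter is not what conditions the rule; the last vowel is.
"vopatef" has last vowel 'e'. The stems whose last vowel is 'e' (wazreh → wazrehal, vizzeh → vizzehal) add -al.
The other patterns: stems whose last vowel is 'i' insert -al- after the first vowel; stems whose last vowel is 'a' or 'u' add -ak.
So vopatef → vopatefal.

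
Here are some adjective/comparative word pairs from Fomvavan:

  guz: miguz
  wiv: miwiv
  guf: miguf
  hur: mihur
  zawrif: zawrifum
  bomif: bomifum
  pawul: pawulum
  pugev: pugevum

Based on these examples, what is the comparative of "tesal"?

tesalum

guf and zawrif both end in -f yet inflect differently (miguf, zawrifum), so the final letter is not what conditions the rule; the number of vowels is.
"tesal" has 2 vowels. The stems with 2 vowels (zawrif → zawrifum, bomif → bomifum, pawul → pawulum) add -um.
So tesal → tesalum.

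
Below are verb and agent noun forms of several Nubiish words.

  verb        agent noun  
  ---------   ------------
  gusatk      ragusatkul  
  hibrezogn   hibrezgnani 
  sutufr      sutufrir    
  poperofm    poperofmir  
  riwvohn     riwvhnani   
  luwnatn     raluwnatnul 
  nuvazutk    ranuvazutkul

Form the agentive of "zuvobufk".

luwnatn and riwvohn both end in -n yet inflect differently (raluwnatnul, riwvhnani), so the final letter is not what conditions the rule; the second-to-last letter is.
"zuvobufk" has second-to-last letter 'f'. The stems whose second-to-last letter is 'f' (poperofm → poperofmir, sutufr → sutufrir) add -ir.
The other patterns: stems whose second-to-last letter is 't' add ra- … -ul around the stem; stems whose second-to-last letter is 'g' or 'h' delete the last vowel and add -ani.
So zuvobufk → zuvobufkir.

zuvobufkir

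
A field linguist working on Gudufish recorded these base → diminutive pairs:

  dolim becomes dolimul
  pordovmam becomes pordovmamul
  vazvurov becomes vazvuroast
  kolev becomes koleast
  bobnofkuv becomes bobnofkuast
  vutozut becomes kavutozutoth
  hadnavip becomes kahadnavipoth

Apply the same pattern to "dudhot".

kadudhototh

"dudhot" ends in -t. The one such stem in the data (vutozut → kavutozutoth) adds ka- … -oth around the stem, so the same rule applies.
The other patterns: stems ending in -m add -ul; stems ending in -v drop the final letter and add -ast.
So dudhot → kadudhototh.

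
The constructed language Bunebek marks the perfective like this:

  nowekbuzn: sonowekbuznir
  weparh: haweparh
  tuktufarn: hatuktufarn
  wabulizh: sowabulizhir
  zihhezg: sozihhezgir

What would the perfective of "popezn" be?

sopopeznir

"popezn" has second-to-last letter 'z'. The stems whose second-to-last letter is 'z' (nowekbuzn → sonowekbuznir, wabulizh → sowabulizhir, zihhezg → sozihhezgir) add so- … -ir around the stem.
The other pattern: stems whose second-to-last letter is 'r' add the prefix ha-.
So popezn → sopopeznir.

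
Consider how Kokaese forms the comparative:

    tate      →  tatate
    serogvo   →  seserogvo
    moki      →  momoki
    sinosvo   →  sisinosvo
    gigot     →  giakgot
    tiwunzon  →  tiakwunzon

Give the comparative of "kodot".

sinosvo and tiwunzon both have last vowel 'o' yet inflect differently (sisinosvo, tiakwunzon), so the last vowel is not what conditions the rule; whether the stem ends in a vowel or a consonant is.
"kodot" ends in a consonant. The stems ending in a consonant (tiwunzon → tiakwunzon, gigot → giakgot) insert -ak- after the first vowel.
So kodot → koakdot.

koakdot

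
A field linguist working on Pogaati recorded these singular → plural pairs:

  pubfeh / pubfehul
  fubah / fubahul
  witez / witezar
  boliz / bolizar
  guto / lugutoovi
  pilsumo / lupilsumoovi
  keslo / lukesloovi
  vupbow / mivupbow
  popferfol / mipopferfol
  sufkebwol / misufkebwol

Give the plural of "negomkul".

minegomkul

pubfeh and witez both have last vowel 'e' yet inflect differently (pubfehul, witezar), so the last vowel is not what conditions the rule; the final letter is.
"negomkul" ends in -l. The stems ending in -l (popferfol → mipopferfol, sufkebwol → misufkebwol) add the prefix mi-.
The other patterns: stems ending in -h add -ul; stems ending in -z add -ar; stems ending in -o add lu- … -ovi around the stem.
So negomkul → minegomkul.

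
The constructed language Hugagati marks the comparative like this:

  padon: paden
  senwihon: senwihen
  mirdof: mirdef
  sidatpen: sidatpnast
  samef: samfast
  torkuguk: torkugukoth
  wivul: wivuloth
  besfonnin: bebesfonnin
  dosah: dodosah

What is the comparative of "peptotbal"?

padon and sidatpen both end in -n yet inflect differently (paden, sidatpnast), so the final letter is not what conditions the rule; the last vowel is.
"peptotbal" has last vowel 'a'. The one such stem in the data (dosah → dodosah) repeats the first consonant+vowel as a prefix (as does besfonnin), so the same rule applies.
So peptotbal → pepeptotbal.

pepeptotbal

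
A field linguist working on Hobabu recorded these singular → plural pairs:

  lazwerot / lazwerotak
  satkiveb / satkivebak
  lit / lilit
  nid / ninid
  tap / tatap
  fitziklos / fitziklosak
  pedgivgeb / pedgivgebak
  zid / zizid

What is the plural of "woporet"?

woporetak

lit and lazwerot both end in -t yet inflect differently (lilit, lazwerotak), so the final letter is not what conditions the rule; the number of vowels is.
"woporet" has 3 vowels. The stems with 3 vowels (satkiveb → satkivebak, pedgivgeb → pedgivgebak, fitziklos → fitziklosak) add -ak.
So woporet → woporetak.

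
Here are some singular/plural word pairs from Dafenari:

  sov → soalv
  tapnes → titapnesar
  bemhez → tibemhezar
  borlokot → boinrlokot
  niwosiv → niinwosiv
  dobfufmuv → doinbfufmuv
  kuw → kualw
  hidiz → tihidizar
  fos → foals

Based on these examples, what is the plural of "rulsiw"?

tirulsiwar

"rulsiw" has 2 vowels. The stems with 2 vowels (tapnes → titapnesar, hidiz → tihidizar, bemhez → tibemhezar) add ti- … -ar around the stem.
The other patterns: stems with 1 vowel insert -al- after the first vowel; stems with 3 vowels insert -in- after the first vowel.
So rulsiw → tirulsiwar.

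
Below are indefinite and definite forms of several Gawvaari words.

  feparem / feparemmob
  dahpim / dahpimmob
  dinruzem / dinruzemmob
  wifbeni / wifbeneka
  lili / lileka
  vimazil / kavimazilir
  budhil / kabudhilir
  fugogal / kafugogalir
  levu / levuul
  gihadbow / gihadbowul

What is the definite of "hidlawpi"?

dahpim and wifbeni both have last vowel 'i' yet inflect differently (dahpimmob, wifbeneka), so the last vowel is not what conditions the rule; the final letter is.
"hidlawpi" ends in -i. The stems ending in -i (wifbeni → wifbeneka, lili → lileka) drop the final letter and add -eka.
So hidlawpi → hidlawpeka.

hidlawpeka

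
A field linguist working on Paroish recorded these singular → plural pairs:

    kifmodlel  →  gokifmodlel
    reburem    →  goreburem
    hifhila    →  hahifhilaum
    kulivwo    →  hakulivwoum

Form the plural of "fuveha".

kifmodlel and kulivwo both begin with k- yet inflect differently (gokifmodlel, hakulivwoum), so the first letter is not what conditions the rule; whether the stem ends in a vowel or a consonant is.
"fuveha" ends in a vowel. The stems ending in a vowel (hifhila → hahifhilaum, kulivwo → hakulivwoum) add ha- … -um around the stem.
The other pattern: stems ending in a consonant add the prefix go-.
So fuveha → hafuvehaum.

hafuvehaum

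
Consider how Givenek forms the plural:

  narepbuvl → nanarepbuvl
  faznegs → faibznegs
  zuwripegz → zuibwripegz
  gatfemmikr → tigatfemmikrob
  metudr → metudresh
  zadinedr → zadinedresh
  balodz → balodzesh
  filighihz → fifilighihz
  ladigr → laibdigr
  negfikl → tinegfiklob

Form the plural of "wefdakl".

tiwefdaklob

"wefdakl" has second-to-last letter 'k'. The stems whose second-to-last letter is 'k' (negfikl → tinegfiklob, gatfemmikr → tigatfemmikrob) add ti- … -ob around the stem.
So wefdakl → tiwefdaklob.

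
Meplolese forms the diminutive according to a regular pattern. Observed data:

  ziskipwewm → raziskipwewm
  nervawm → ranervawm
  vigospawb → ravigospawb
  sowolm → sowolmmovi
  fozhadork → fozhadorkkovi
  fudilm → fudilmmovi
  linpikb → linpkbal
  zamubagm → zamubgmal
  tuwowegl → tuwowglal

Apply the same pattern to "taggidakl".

taggidklal

"taggidakl" has second-to-last letter 'k'. The one such stem in the data (linpikb → linpkbal) deletes the last vowel and adds -al (as do zamubagm, tuwowegl), so the same rule applies.
The other patterns: stems whose second-to-last letter is 'w' add the prefix ra-; stems whose second-to-last letter is 'l' or 'r' double the final consonant and add -ovi.
So taggidakl → taggidklal.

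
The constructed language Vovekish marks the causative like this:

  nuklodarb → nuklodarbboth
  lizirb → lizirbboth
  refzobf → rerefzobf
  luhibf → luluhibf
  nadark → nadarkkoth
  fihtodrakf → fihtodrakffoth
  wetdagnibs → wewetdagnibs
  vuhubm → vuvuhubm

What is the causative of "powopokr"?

powopokrroth

"powopokr" has second-to-last letter 'k'. The one such stem in the data (fihtodrakf → fihtodrakffoth) doubles the final consonant and adds -oth (as do lizirb, nuklodarb), so the same rule applies.
So powopokr → powopokrroth.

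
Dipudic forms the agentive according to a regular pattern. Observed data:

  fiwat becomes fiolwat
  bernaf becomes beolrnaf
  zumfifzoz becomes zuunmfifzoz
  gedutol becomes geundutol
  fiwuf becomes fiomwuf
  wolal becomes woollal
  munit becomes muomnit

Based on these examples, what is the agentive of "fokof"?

founkof

wolal and gedutol both end in -l yet inflect differently (woollal, geundutol), so the final letter is not what conditions the rule; the last vowel is.
"fokof" has last vowel 'o'. The stems whose last vowel is 'o' (zumfifzoz → zuunmfifzoz, gedutol → geundutol) insert -un- after the first vowel.
The other patterns: stems whose last vowel is 'a' insert -ol- after the first vowel; stems whose last vowel is 'i' or 'u' insert -om- after the first vowel.
So fokof → founkof.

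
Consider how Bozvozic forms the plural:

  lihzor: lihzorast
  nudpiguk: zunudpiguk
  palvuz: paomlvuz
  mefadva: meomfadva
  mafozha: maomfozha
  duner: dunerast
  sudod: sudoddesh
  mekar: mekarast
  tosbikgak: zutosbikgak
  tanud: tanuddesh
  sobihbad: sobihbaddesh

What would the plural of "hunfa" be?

huomnfa

sobihbad and mekar both have last vowel 'a' yet inflect differently (sobihbaddesh, mekarast), so the last vowel is not what conditions the rule; the final letter is.
"hunfa" ends in -a. The stems ending in -a (mefadva → meomfadva, mafozha → maomfozha) insert -om- after the first vowel.
The other patterns: stems ending in -d double the final consonant and add -esh; stems ending in -r add -ast; stems ending in -k add the prefix zu-.
So hunfa → huomnfa.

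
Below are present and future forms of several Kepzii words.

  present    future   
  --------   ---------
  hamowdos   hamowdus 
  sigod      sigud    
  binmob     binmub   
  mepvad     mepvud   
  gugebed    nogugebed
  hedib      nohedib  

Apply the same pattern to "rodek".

norodek

sigod and gugebed both end in -d yet inflect differently (sigud, nogugebed), so the final letter is not what conditions the rule; the last vowel is.
"rodek" has last vowel 'e'. The one such stem in the data (gugebed → nogugebed) adds the prefix no-, so the same rule applies.
The other pattern: stems whose last vowel is 'a' or 'o' change the last vowel to 'u'.
So rodek → norodek.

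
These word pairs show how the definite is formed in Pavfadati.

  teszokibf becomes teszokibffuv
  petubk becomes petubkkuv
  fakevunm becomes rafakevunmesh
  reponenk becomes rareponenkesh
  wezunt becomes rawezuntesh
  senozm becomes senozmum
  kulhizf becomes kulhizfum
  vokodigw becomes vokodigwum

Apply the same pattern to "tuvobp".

tuvobppuv

petubk and reponenk both end in -k yet inflect differently (petubkkuv, rareponenkesh), so the final letter is not what conditions the rule; the second-to-last letter is.
"tuvobp" has second-to-last letter 'b'. The stems whose second-to-last letter is 'b' (teszokibf → teszokibffuv, petubk → petubkkuv) double the final consonant and add -uv.
The other patterns: stems whose second-to-last letter is 'n' add ra- … -esh around the stem; stems whose second-to-last letter is 'g' or 'z' add -um.
So tuvobp → tuvobppuv.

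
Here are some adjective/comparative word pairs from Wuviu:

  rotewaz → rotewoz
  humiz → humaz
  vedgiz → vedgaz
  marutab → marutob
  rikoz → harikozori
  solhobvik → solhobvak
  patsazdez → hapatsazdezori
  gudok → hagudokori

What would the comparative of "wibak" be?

"wibak" has last vowel 'a'. The stems whose last vowel is 'a' (marutab → marutob, rotewaz → rotewoz) change the last vowel to 'o'.
The other patterns: stems whose last vowel is 'i' change the last vowel to 'a'; stems whose last vowel is 'e' or 'o' add ha- … -ori around the stem.
So wibak → wibok.

wibok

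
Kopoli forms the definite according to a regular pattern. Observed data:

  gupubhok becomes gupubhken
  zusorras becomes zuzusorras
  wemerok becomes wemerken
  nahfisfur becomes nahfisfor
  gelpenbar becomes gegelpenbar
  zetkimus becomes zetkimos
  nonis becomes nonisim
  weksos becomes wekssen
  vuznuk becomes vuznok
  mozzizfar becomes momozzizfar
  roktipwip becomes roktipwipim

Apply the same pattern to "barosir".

nonis and zusorras both end in -s yet inflect differently (nonisim, zuzusorras), so the final letter is not what conditions the rule; the last vowel is.
"barosir" has last vowel 'i'. The stems whose last vowel is 'i' (roktipwip → roktipwipim, nonis → nonisim) add -im.
The other patterns: stems whose last vowel is 'a' repeat the first consonant+vowel as a prefix; stems whose last vowel is 'u' change the last vowel to 'o'; stems whose last vowel is 'o' delete the last vowel and add -en.
So barosir → barosirim.

barosirim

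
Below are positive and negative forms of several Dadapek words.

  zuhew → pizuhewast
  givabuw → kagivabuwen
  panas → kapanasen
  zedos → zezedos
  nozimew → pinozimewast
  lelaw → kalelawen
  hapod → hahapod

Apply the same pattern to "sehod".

sesehod

"sehod" has last vowel 'o'. The stems whose last vowel is 'o' (zedos → zezedos, hapod → hahapod) repeat the first consonant+vowel as a prefix.
The other patterns: stems whose last vowel is 'a' or 'u' add ka- … -en around the stem; stems whose last vowel is 'e' add pi- … -ast around the stem.
So sehod → sesehod.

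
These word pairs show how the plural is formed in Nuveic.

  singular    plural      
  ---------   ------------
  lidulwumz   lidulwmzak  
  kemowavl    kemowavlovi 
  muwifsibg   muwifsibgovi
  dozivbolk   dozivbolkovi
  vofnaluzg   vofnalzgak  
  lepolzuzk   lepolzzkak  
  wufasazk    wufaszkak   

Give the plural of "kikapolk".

"kikapolk" has second-to-last letter 'l'. The one such stem in the data (dozivbolk → dozivbolkovi) adds -ovi, so the same rule applies.
So kikapolk → kikapolkovi.

kikapolkovi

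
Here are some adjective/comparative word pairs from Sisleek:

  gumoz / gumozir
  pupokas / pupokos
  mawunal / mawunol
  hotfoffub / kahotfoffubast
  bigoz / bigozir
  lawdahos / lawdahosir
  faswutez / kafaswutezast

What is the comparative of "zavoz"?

zavozir

lawdahos and pupokas both end in -s yet inflect differently (lawdahosir, pupokos), so the final letter is not what conditions the rule; the last vowel is.
"zavoz" has last vowel 'o'. The stems whose last vowel is 'o' (lawdahos → lawdahosir, bigoz → bigozir, gumoz → gumozir) add -ir.
So zavoz → zavozir.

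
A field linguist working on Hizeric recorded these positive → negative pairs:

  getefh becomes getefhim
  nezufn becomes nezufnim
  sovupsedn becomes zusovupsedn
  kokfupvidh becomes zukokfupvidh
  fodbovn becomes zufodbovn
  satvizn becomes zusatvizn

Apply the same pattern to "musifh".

musifhim

nezufn and sovupsedn both end in -n yet inflect differently (nezufnim, zusovupsedn), so the final letter is not what conditions the rule; the second-to-last letter is.
"musifh" has second-to-last letter 'f'. The stems whose second-to-last letter is 'f' (getefh → getefhim, nezufn → nezufnim) add -im.
So musifh → musifhim.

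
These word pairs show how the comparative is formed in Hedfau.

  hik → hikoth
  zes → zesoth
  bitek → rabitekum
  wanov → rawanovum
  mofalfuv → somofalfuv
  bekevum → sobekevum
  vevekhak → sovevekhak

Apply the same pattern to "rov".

rovoth

"rov" has 1 vowel. The stems with 1 vowel (hik → hikoth, zes → zesoth) add -oth.
The other patterns: stems with 2 vowels add ra- … -um around the stem; stems with 3 vowels add the prefix so-.
So rov → rovoth.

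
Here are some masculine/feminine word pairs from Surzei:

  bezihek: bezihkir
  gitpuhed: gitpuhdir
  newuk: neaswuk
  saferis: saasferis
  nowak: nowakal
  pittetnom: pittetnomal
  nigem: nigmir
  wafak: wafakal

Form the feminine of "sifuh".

bezihek and nowak both end in -k yet inflect differently (bezihkir, nowakal), so the final letter is not what conditions the rule; the last vowel is.
"sifuh" has last vowel 'u'. The one such stem in the data (newuk → neaswuk) inserts -as- after the first vowel (as does saferis), so the same rule applies.
So sifuh → siasfuh.

siasfuh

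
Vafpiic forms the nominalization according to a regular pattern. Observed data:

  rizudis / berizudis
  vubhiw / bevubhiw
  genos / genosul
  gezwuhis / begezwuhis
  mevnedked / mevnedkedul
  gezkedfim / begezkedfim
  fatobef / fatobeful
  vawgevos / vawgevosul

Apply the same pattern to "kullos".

kullosul

rizudis and vawgevos both end in -s yet inflect differently (berizudis, vawgevosul), so the final letter is not what conditions the rule; the last vowel is.
"kullos" has last vowel 'o'. The stems whose last vowel is 'o' (vawgevos → vawgevosul, genos → genosul) add -ul.
The other pattern: stems whose last vowel is 'i' add the prefix be-.
So kullos → kullosul.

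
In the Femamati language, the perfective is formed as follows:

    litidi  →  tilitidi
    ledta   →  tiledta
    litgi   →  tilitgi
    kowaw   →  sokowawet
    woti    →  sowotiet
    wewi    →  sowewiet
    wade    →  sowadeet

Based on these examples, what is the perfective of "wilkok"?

"wilkok" begins with w-. The stems beginning with w- (woti → sowotiet, wewi → sowewiet, wade → sowadeet) add so- … -et around the stem.
The other pattern: stems beginning with l- add the prefix ti-.
So wilkok → sowilkoket.

sowilkoket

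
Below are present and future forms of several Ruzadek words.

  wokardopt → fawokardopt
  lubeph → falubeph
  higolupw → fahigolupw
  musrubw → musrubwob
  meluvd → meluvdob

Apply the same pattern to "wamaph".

fawamaph

higolupw and musrubw both end in -w yet inflect differently (fahigolupw, musrubwob), so the final letter is not what conditions the rule; the second-to-last letter is.
"wamaph" has second-to-last letter 'p'. The stems whose second-to-last letter is 'p' (lubeph → falubeph, wokardopt → fawokardopt, higolupw → fahigolupw) add the prefix fa-.
So wamaph → fawamaph.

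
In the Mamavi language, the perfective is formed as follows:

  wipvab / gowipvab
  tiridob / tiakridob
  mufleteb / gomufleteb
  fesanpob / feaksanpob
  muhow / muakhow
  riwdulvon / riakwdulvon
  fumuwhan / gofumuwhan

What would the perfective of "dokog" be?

"dokog" has last vowel 'o'. The stems whose last vowel is 'o' (riwdulvon → riakwdulvon, fesanpob → feaksanpob, muhow → muakhow) insert -ak- after the first vowel.
So dokog → doakkog.

doakkog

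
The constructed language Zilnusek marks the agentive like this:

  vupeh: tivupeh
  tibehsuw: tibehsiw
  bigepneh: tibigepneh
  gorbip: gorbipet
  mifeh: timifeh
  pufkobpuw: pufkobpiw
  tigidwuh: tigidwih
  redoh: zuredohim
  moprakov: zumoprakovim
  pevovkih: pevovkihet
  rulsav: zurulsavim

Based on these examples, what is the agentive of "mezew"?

timezew

tigidwuh and pevovkih both end in -h yet inflect differently (tigidwih, pevovkihet), so the final letter is not what conditions the rule; the last vowel is.
"mezew" has last vowel 'e'. The stems whose last vowel is 'e' (bigepneh → tibigepneh, mifeh → timifeh, vupeh → tivupeh) add the prefix ti-.
The other patterns: stems whose last vowel is 'u' change the last vowel to 'i'; stems whose last vowel is 'i' add -et; stems whose last vowel is 'a' or 'o' add zu- … -im around the stem.
So mezew → timezew.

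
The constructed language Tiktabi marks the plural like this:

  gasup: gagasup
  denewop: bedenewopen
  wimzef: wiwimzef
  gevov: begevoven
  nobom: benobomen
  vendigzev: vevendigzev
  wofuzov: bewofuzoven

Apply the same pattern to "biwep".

denewop and gasup both end in -p yet inflect differently (bedenewopen, gagasup), so the final letter is not what conditions the rule; the last vowel is.
"biwep" has last vowel 'e'. The stems whose last vowel is 'e' (wimzef → wiwimzef, vendigzev → vevendigzev) repeat the first consonant+vowel as a prefix.
The other pattern: stems whose last vowel is 'o' add be- … -en around the stem.
So biwep → bibiwep.

bibiwep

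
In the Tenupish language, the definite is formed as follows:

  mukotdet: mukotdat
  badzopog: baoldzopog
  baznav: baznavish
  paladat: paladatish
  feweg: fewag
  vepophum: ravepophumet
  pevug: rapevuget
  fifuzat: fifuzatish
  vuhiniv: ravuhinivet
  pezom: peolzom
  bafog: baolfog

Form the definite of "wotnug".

rawotnuget

mukotdet and paladat both end in -t yet inflect differently (mukotdat, paladatish), so the final letter is not what conditions the rule; the last vowel is.
"wotnug" has last vowel 'u'. The stems whose last vowel is 'u' (vepophum → ravepophumet, pevug → rapevuget) add ra- … -et around the stem.
So wotnug → rawotnuget.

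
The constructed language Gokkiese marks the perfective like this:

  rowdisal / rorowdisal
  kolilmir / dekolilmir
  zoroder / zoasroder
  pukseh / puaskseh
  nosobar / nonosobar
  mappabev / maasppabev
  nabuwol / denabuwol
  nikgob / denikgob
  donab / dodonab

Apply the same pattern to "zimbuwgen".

ziasmbuwgen

nosobar and zoroder both end in -r yet inflect differently (nonosobar, zoasroder), so the final letter is not what conditions the rule; the last vowel is.
"zimbuwgen" has last vowel 'e'. The stems whose last vowel is 'e' (zoroder → zoasroder, pukseh → puaskseh, mappabev → maasppabev) insert -as- after the first vowel.
The other patterns: stems whose last vowel is 'a' repeat the first consonant+vowel as a prefix; stems whose last vowel is 'i' or 'o' add the prefix de-.
So zimbuwgen → ziasmbuwgen.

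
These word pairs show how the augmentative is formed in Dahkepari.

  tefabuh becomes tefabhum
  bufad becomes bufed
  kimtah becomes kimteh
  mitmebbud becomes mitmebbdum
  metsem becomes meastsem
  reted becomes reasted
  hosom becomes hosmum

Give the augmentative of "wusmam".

wusmem

reted and bufad both end in -d yet inflect differently (reasted, bufed), so the final letter is not what conditions the rule; the last vowel is.
"wusmam" has last vowel 'a'. The stems whose last vowel is 'a' (kimtah → kimteh, bufad → bufed) change the last vowel to 'e'.
The other patterns: stems whose last vowel is 'e' insert -as- after the first vowel; stems whose last vowel is 'o' or 'u' delete the last vowel and add -um.
So wusmam → wusmem.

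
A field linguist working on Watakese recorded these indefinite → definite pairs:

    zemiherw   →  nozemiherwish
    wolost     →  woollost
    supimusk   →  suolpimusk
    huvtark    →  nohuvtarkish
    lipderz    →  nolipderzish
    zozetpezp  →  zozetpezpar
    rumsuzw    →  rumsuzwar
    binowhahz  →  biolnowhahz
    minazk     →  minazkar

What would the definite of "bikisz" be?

minazk and huvtark both end in -k yet inflect differently (minazkar, nohuvtarkish), so the final letter is not what conditions the rule; the second-to-last letter is.
"bikisz" has second-to-last letter 's'. The stems whose second-to-last letter is 's' (wolost → woollost, supimusk → suolpimusk) insert -ol- after the first vowel.
The other patterns: stems whose second-to-last letter is 'z' add -ar; stems whose second-to-last letter is 'r' add no- … -ish around the stem.
So bikisz → biolkisz.

biolkisz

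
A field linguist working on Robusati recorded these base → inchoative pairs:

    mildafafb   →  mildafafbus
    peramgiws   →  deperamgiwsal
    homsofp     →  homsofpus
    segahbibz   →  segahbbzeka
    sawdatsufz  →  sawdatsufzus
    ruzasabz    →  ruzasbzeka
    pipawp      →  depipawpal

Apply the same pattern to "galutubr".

"galutubr" has second-to-last letter 'b'. The stems whose second-to-last letter is 'b' (ruzasabz → ruzasbzeka, segahbibz → segahbbzeka) delete the last vowel and add -eka.
So galutubr → galutbreka.

galutbreka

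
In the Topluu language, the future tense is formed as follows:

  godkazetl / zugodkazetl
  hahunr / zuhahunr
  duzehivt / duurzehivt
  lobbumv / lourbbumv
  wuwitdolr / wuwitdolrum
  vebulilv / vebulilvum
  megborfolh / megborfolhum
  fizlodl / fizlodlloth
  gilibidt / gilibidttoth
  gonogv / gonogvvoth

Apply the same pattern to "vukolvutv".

hahunr and wuwitdolr both end in -r yet inflect differently (zuhahunr, wuwitdolrum), so the final letter is not what conditions the rule; the second-to-last letter is.
"vukolvutv" has second-to-last letter 't'. The one such stem in the data (godkazetl → zugodkazetl) adds the prefix zu-, so the same rule applies.
The other patterns: stems whose second-to-last letter is 'm' or 'v' insert -ur- after the first vowel; stems whose second-to-last letter is 'l' add -um; stems whose second-to-last letter is 'd' or 'g' double the final consonant and add -oth.
So vukolvutv → zuvukolvutv.

zuvukolvutv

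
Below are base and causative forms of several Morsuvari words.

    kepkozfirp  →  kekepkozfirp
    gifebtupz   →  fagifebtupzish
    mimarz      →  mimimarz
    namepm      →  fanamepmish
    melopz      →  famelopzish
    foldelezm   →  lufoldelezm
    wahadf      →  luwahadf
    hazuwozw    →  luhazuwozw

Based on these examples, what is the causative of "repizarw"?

rerepizarw

foldelezm and namepm both end in -m yet inflect differently (lufoldelezm, fanamepmish), so the final letter is not what conditions the rule; the second-to-last letter is.
"repizarw" has second-to-last letter 'r'. The stems whose second-to-last letter is 'r' (mimarz → mimimarz, kepkozfirp → kekepkozfirp) repeat the first consonant+vowel as a prefix.
So repizarw → rerepizarw.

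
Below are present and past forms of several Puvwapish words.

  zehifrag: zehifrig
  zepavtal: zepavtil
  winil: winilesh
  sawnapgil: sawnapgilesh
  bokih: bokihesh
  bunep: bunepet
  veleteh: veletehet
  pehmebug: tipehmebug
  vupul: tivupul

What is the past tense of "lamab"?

"lamab" has last vowel 'a'. The stems whose last vowel is 'a' (zehifrag → zehifrig, zepavtal → zepavtil) change the last vowel to 'i'.
The other patterns: stems whose last vowel is 'i' add -esh; stems whose last vowel is 'e' add -et; stems whose last vowel is 'u' add the prefix ti-.
So lamab → lamib.

lamib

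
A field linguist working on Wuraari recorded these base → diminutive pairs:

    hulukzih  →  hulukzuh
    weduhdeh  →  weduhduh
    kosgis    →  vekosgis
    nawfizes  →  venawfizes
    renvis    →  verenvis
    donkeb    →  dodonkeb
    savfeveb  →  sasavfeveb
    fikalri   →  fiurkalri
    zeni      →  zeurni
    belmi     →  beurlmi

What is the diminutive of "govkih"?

hulukzih and kosgis both have last vowel 'i' yet inflect differently (hulukzuh, vekosgis), so the last vowel is not what conditions the rule; the final letter is.
"govkih" ends in -h. The stems ending in -h (hulukzih → hulukzuh, weduhdeh → weduhduh) change the last vowel to 'u'.
The other patterns: stems ending in -s add the prefix ve-; stems ending in -b repeat the first consonant+vowel as a prefix; stems ending in -i insert -ur- after the first vowel.
So govkih → govkuh.

govkuh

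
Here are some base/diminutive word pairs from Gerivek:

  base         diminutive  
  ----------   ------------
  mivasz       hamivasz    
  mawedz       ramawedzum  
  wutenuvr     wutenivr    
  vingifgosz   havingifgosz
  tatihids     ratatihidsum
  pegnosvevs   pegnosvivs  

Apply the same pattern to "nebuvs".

nebivs

pegnosvevs and tatihids both end in -s yet inflect differently (pegnosvivs, ratatihidsum), so the final letter is not what conditions the rule; the second-to-last letter is.
"nebuvs" has second-to-last letter 'v'. The stems whose second-to-last letter is 'v' (wutenuvr → wutenivr, pegnosvevs → pegnosvivs) change the last vowel to 'i'.
The other patterns: stems whose second-to-last letter is 's' add the prefix ha-; stems whose second-to-last letter is 'd' add ra- … -um around the stem.
So nebuvs → nebivs.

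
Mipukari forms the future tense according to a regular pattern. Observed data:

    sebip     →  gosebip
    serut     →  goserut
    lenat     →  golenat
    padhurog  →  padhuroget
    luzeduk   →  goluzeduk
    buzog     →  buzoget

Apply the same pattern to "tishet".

"tishet" ends in -t. The stems ending in -t (serut → goserut, lenat → golenat) add the prefix go-.
So tishet → gotishet.

gotishet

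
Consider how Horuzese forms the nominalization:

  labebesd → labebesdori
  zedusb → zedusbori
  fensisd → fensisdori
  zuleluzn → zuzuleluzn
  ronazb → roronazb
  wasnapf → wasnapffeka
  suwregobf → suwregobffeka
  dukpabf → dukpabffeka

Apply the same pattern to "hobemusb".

hobemusbori

"hobemusb" has second-to-last letter 's'. The stems whose second-to-last letter is 's' (labebesd → labebesdori, zedusb → zedusbori, fensisd → fensisdori) add -ori.
The other patterns: stems whose second-to-last letter is 'z' repeat the first consonant+vowel as a prefix; stems whose second-to-last letter is 'b' or 'p' double the final consonant and add -eka.
So hobemusb → hobemusbori.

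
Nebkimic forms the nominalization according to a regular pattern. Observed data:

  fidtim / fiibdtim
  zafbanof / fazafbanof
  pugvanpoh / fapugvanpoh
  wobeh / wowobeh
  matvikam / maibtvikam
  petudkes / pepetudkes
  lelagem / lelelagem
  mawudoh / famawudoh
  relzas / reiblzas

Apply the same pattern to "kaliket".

kakaliket

pugvanpoh and wobeh both end in -h yet inflect differently (fapugvanpoh, wowobeh), so the final letter is not what conditions the rule; the last vowel is.
"kaliket" has last vowel 'e'. The stems whose last vowel is 'e' (petudkes → pepetudkes, lelagem → lelelagem, wobeh → wowobeh) repeat the first consonant+vowel as a prefix.
So kaliket → kakaliket.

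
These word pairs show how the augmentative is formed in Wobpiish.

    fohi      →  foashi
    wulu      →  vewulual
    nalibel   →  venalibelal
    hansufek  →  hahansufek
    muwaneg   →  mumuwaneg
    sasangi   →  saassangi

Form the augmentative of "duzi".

"duzi" ends in -i. The stems ending in -i (sasangi → saassangi, fohi → foashi) insert -as- after the first vowel.
The other patterns: stems ending in -g or -k repeat the first consonant+vowel as a prefix; stems ending in -l or -u add ve- … -al around the stem.
So duzi → duaszi.

duaszi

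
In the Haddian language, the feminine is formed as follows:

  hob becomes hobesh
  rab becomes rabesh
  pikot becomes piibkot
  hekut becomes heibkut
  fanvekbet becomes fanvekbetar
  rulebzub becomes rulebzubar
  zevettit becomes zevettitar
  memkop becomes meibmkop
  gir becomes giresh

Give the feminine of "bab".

babesh

hekut and fanvekbet both end in -t yet inflect differently (heibkut, fanvekbetar), so the final letter is not what conditions the rule; the number of vowels is.
"bab" has 1 vowel. The stems with 1 vowel (gir → giresh, rab → rabesh, hob → hobesh) add -esh.
The other patterns: stems with 2 vowels insert -ib- after the first vowel; stems with 3 vowels add -ar.
So bab → babesh.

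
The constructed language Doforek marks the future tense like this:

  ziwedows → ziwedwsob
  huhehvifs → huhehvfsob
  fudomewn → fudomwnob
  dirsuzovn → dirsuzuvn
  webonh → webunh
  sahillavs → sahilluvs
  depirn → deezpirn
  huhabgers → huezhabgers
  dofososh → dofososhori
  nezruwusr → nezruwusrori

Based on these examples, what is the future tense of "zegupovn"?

fudomewn and dirsuzovn both end in -n yet inflect differently (fudomwnob, dirsuzuvn), so the final letter is not what conditions the rule; the second-to-last letter is.
"zegupovn" has second-to-last letter 'v'. The stems whose second-to-last letter is 'v' (dirsuzovn → dirsuzuvn, sahillavs → sahilluvs) change the last vowel to 'u'.
So zegupovn → zegupuvn.

zegupuvn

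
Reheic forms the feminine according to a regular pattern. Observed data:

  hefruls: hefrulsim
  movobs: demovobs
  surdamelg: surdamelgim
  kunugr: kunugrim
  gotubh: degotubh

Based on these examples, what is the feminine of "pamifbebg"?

depamifbebg

"pamifbebg" has second-to-last letter 'b'. The stems whose second-to-last letter is 'b' (movobs → demovobs, gotubh → degotubh) add the prefix de-.
The other pattern: stems whose second-to-last letter is 'g' or 'l' add -im.
So pamifbebg → depamifbebg.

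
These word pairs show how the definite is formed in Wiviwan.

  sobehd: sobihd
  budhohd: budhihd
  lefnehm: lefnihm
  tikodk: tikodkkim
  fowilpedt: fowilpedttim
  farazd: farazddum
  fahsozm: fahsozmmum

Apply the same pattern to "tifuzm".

tifuzmmum

sobehd and farazd both end in -d yet inflect differently (sobihd, farazddum), so the final letter is not what conditions the rule; the second-to-last letter is.
"tifuzm" has second-to-last letter 'z'. The stems whose second-to-last letter is 'z' (farazd → farazddum, fahsozm → fahsozmmum) double the final consonant and add -um.
So tifuzm → tifuzmmum.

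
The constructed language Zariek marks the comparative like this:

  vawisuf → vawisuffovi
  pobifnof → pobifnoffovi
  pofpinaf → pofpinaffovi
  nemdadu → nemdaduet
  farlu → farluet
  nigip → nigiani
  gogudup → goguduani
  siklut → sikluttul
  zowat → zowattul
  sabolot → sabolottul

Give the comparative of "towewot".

towewottul

vawisuf and nemdadu both have last vowel 'u' yet inflect differently (vawisuffovi, nemdaduet), so the last vowel is not what conditions the rule; the final letter is.
"towewot" ends in -t. The stems ending in -t (siklut → sikluttul, zowat → zowattul, sabolot → sabolottul) double the final consonant and add -ul.
So towewot → towewottul.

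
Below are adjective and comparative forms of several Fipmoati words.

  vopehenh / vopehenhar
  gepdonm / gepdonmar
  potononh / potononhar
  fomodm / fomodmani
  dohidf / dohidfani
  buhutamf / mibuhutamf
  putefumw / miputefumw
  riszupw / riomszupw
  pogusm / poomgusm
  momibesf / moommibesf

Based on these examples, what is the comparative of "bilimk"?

gepdonm and fomodm both end in -m yet inflect differently (gepdonmar, fomodmani), so the final letter is not what conditions the rule; the second-to-last letter is.
"bilimk" has second-to-last letter 'm'. The stems whose second-to-last letter is 'm' (buhutamf → mibuhutamf, putefumw → miputefumw) add the prefix mi-.
The other patterns: stems whose second-to-last letter is 'n' add -ar; stems whose second-to-last letter is 'd' add -ani; stems whose second-to-last letter is 'p' or 's' insert -om- after the first vowel.
So bilimk → mibilimk.

mibilimk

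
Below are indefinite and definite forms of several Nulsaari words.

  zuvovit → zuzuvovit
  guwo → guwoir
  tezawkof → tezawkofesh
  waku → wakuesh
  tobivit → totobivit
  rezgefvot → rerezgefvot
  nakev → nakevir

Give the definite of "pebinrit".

guwo and rezgefvot both have last vowel 'o' yet inflect differently (guwoir, rerezgefvot), so the last vowel is not what conditions the rule; the final letter is.
"pebinrit" ends in -t. The stems ending in -t (tobivit → totobivit, zuvovit → zuzuvovit, rezgefvot → rerezgefvot) repeat the first consonant+vowel as a prefix.
The other patterns: stems ending in -o or -v add -ir; stems ending in -f or -u add -esh.
So pebinrit → pepebinrit.

pepebinrit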